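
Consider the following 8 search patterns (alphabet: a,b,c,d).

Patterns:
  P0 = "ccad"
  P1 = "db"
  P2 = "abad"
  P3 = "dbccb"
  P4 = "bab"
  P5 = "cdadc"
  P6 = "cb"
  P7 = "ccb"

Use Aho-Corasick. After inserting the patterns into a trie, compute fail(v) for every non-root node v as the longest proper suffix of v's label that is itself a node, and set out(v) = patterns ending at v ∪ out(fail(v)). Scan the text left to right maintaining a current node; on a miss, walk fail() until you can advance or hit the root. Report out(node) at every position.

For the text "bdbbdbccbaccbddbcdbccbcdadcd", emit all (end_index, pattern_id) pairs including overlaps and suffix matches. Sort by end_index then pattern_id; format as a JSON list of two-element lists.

Build automaton:
Trie (insert patterns):
  n0 'ε': a→7 b→14 c→1 d→5
  n1 'c': b→21 c→2 d→17
  n2 'cc': a→3 b→22
  n3 'cca': d→4
  n4 'ccad': ·  ←P0
  n5 'd': b→6
  n6 'db': c→11  ←P1
  n7 'a': b→8
  n8 'ab': a→9
  n9 'aba': d→10
  n10 'abad': ·  ←P2
  n11 'dbc': c→12
  n12 'dbcc': b→13
  n13 'dbccb': ·  ←P3
  n14 'b': a→15
  n15 'ba': b→16
  n16 'bab': ·  ←P4
  n17 'cd': a→18
  n18 'cda': d→19
  n19 'cdad': c→20
  n20 'cdadc': ·  ←P5
  n21 'cb': ·  ←P6
  n22 'ccb': ·  ←P7

Failure links (BFS by depth):
  fail(1) 'c': from fail(0)=0 chase 'c': 0 ⇒ 0;  out=∅∪out(0)=∅
  fail(5) 'd': from fail(0)=0 chase 'd': 0 ⇒ 0;  out=∅∪out(0)=∅
  fail(7) 'a': from fail(0)=0 chase 'a': 0 ⇒ 0;  out=∅∪out(0)=∅
  fail(14) 'b': from fail(0)=0 chase 'b': 0 ⇒ 0;  out=∅∪out(0)=∅
  fail(2) 'cc': from fail(1)=0 chase 'c': 0 ⇒ 1;  out=∅∪out(1)=∅
  fail(6) 'db': from fail(5)=0 chase 'b': 0 ⇒ 14;  out={1}∪out(14)={1}
  fail(8) 'ab': from fail(7)=0 chase 'b': 0 ⇒ 14;  out=∅∪out(14)=∅
  fail(15) 'ba': from fail(14)=0 chase 'a': 0 ⇒ 7;  out=∅∪out(7)=∅
  fail(17) 'cd': from fail(1)=0 chase 'd': 0 ⇒ 5;  out=∅∪out(5)=∅
  fail(21) 'cb': from fail(1)=0 chase 'b': 0 ⇒ 14;  out={6}∪out(14)={6}
  fail(3) 'cca': from fail(2)=1 chase 'a': 1→0 ⇒ 7;  out=∅∪out(7)=∅
  fail(9) 'aba': from fail(8)=14 chase 'a': 14 ⇒ 15;  out=∅∪out(15)=∅
  fail(11) 'dbc': from fail(6)=14 chase 'c': 14→0 ⇒ 1;  out=∅∪out(1)=∅
  fail(16) 'bab': from fail(15)=7 chase 'b': 7 ⇒ 8;  out={4}∪out(8)={4}
  fail(18) 'cda': from fail(17)=5 chase 'a': 5→0 ⇒ 7;  out=∅∪out(7)=∅
  fail(22) 'ccb': from fail(2)=1 chase 'b': 1 ⇒ 21;  out={7}∪out(21)={6,7}
  fail(4) 'ccad': from fail(3)=7 chase 'd': 7→0 ⇒ 5;  out={0}∪out(5)={0}
  fail(10) 'abad': from fail(9)=15 chase 'd': 15→7→0 ⇒ 5;  out={2}∪out(5)={2}
  fail(12) 'dbcc': from fail(11)=1 chase 'c': 1 ⇒ 2;  out=∅∪out(2)=∅
  fail(19) 'cdad': from fail(18)=7 chase 'd': 7→0 ⇒ 5;  out=∅∪out(5)=∅
  fail(13) 'dbccb': from fail(12)=2 chase 'b': 2 ⇒ 22;  out={3}∪out(22)={3,6,7}
  fail(20) 'cdadc': from fail(19)=5 chase 'c': 5→0 ⇒ 1;  out={5}∪out(1)={5}

Text stream:
pos 0 'b': at 14
pos 1 'd': at 5 (via fail)
pos 2 'b': at 6  ** P1@[1:2]
pos 3 'b': at 14 (via fail)
pos 4 'd': at 5 (via fail)
pos 5 'b': at 6  ** P1@[4:5]
pos 6 'c': at 11
pos 7 'c': at 12
pos 8 'b': at 13  ** P3@[4:8],P6@[7:8],P7@[6:8]
pos 9 'a': at 15 (via fail)
pos 10 'c': at 1 (via fail)
pos 11 'c': at 2
pos 12 'b': at 22  ** P6@[11:12],P7@[10:12]
pos 13 'd': at 5 (via fail)
pos 14 'd': at 5 (via fail)
pos 15 'b': at 6  ** P1@[14:15]
pos 16 'c': at 11
pos 17 'd': at 17 (via fail)
pos 18 'b': at 6 (via fail)  ** P1@[17:18]
pos 19 'c': at 11
pos 20 'c': at 12
pos 21 'b': at 13  ** P3@[17:21],P6@[20:21],P7@[19:21]
pos 22 'c': at 1 (via fail)
pos 23 'd': at 17
pos 24 'a': at 18
pos 25 'd': at 19
pos 26 'c': at 20  ** P5@[22:26]
pos 27 'd': at 17 (via fail)

Result: [[2,1],[5,1],[8,3],[8,6],[8,7],[12,6],[12,7],[15,1],[18,1],[21,3],[21,6],[21,7],[26,5]]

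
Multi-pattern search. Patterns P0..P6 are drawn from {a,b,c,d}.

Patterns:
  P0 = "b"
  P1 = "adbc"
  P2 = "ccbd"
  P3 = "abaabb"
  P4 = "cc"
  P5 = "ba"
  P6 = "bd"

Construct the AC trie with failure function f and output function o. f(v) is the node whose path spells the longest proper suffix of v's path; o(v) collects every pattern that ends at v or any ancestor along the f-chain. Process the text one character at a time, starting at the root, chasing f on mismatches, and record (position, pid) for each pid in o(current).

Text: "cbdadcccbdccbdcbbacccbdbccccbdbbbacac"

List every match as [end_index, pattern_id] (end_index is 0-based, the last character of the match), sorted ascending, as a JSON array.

Build automaton:
Trie (insert patterns):
  0='ε' goto a→2 b→1 c→6
  1='b' goto a→15 d→16  [P0 ends]
  2='a' goto b→10 d→3
  3='ad' goto b→4
  4='adb' goto c→5
  5='adbc' goto ·  [P1 ends]
  6='c' goto c→7
  7='cc' goto b→8  [P4 ends]
  8='ccb' goto d→9
  9='ccbd' goto ·  [P2 ends]
  10='ab' goto a→11
  11='aba' goto a→12
  12='abaa' goto b→13
  13='abaab' goto b→14
  14='abaabb' goto ·  [P3 ends]
  15='ba' goto ·  [P5 ends]
  16='bd' goto ·  [P6 ends]

BFS fail/out derivation:
  n1('b'): parent n0 fail=0; on 'b' 0 → fail=0;  out {0}∪∅={0}
  n2('a'): parent n0 fail=0; on 'a' 0 → fail=0;  out ∅∪∅=∅
  n6('c'): parent n0 fail=0; on 'c' 0 → fail=0;  out ∅∪∅=∅
  n3('ad'): parent n2 fail=0; on 'd' 0 → fail=0;  out ∅∪∅=∅
  n7('cc'): parent n6 fail=0; on 'c' 0 → fail=6;  out {4}∪∅={4}
  n10('ab'): parent n2 fail=0; on 'b' 0 → fail=1;  out ∅∪{0}={0}
  n15('ba'): parent n1 fail=0; on 'a' 0 → fail=2;  out {5}∪∅={5}
  n16('bd'): parent n1 fail=0; on 'd' 0 → fail=0;  out {6}∪∅={6}
  n4('adb'): parent n3 fail=0; on 'b' 0 → fail=1;  out ∅∪{0}={0}
  n8('ccb'): parent n7 fail=6; on 'b' 6→0 → fail=1;  out ∅∪{0}={0}
  n11('aba'): parent n10 fail=1; on 'a' 1 → fail=15;  out ∅∪{5}={5}
  n5('adbc'): parent n4 fail=1; on 'c' 1→0 → fail=6;  out {1}∪∅={1}
  n9('ccbd'): parent n8 fail=1; on 'd' 1 → fail=16;  out {2}∪{6}={2,6}
  n12('abaa'): parent n11 fail=15; on 'a' 15→2→0 → fail=2;  out ∅∪∅=∅
  n13('abaab'): parent n12 fail=2; on 'b' 2 → fail=10;  out ∅∪{0}={0}
  n14('abaabb'): parent n13 fail=10; on 'b' 10→1→0 → fail=1;  out {3}∪{0}={0,3}

Text stream:
[0] read 'c'  n0⇒n6
[1] read 'b'  n6⇒n1 (via fail)  ** P0@[1:1]
[2] read 'd'  n1⇒n16  ** P6@[1:2]
[3] read 'a'  n16⇒n2 (via fail)
[4] read 'd'  n2⇒n3
[5] read 'c'  n3⇒n6 (via fail)
[6] read 'c'  n6⇒n7  ** P4@[5:6]
[7] read 'c'  n7⇒n7 (via fail)  ** P4@[6:7]
[8] read 'b'  n7⇒n8  ** P0@[8:8]
[9] read 'd'  n8⇒n9  ** P2@[6:9],P6@[8:9]
[10] read 'c'  n9⇒n6 (via fail)
[11] read 'c'  n6⇒n7  ** P4@[10:11]
[12] read 'b'  n7⇒n8  ** P0@[12:12]
[13] read 'd'  n8⇒n9  ** P2@[10:13],P6@[12:13]
[14] read 'c'  n9⇒n6 (via fail)
[15] read 'b'  n6⇒n1 (via fail)  ** P0@[15:15]
[16] read 'b'  n1⇒n1 (via fail)  ** P0@[16:16]
[17] read 'a'  n1⇒n15  ** P5@[16:17]
[18] read 'c'  n15⇒n6 (via fail)
[19] read 'c'  n6⇒n7  ** P4@[18:19]
[20] read 'c'  n7⇒n7 (via fail)  ** P4@[19:20]
[21] read 'b'  n7⇒n8  ** P0@[21:21]
[22] read 'd'  n8⇒n9  ** P2@[19:22],P6@[21:22]
[23] read 'b'  n9⇒n1 (via fail)  ** P0@[23:23]
[24] read 'c'  n1⇒n6 (via fail)
[25] read 'c'  n6⇒n7  ** P4@[24:25]
[26] read 'c'  n7⇒n7 (via fail)  ** P4@[25:26]
[27] read 'c'  n7⇒n7 (via fail)  ** P4@[26:27]
[28] read 'b'  n7⇒n8  ** P0@[28:28]
[29] read 'd'  n8⇒n9  ** P2@[26:29],P6@[28:29]
[30] read 'b'  n9⇒n1 (via fail)  ** P0@[30:30]
[31] read 'b'  n1⇒n1 (via fail)  ** P0@[31:31]
[32] read 'b'  n1⇒n1 (via fail)  ** P0@[32:32]
[33] read 'a'  n1⇒n15  ** P5@[32:33]
[34] read 'c'  n15⇒n6 (via fail)
[35] read 'a'  n6⇒n2 (via fail)
[36] read 'c'  n2⇒n6 (via fail)

Result: [[1,0],[2,6],[6,4],[7,4],[8,0],[9,2],[9,6],[11,4],[12,0],[13,2],[13,6],[15,0],[16,0],[17,5],[19,4],[20,4],[21,0],[22,2],[22,6],[23,0],[25,4],[26,4],[27,4],[28,0],[29,2],[29,6],[30,0],[31,0],[32,0],[33,5]]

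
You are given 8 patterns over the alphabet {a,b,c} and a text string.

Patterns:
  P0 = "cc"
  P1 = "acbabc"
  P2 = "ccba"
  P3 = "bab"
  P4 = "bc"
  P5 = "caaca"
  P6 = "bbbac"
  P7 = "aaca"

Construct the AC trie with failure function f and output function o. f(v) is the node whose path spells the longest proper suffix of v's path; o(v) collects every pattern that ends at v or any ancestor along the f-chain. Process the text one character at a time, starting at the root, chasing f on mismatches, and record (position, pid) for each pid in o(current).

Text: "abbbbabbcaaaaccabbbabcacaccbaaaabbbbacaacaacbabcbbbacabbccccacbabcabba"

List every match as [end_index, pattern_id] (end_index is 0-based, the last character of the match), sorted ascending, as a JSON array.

Construct AC machine:
Trie (insert patterns):
  0='ε' goto a→3 b→11 c→1
  1='c' goto a→15 c→2
  2='cc' goto b→9  [P0 ends]
  3='a' goto a→23 c→4
  4='ac' goto b→5
  5='acb' goto a→6
  6='acba' goto b→7
  7='acbab' goto c→8
  8='acbabc' goto ·  [P1 ends]
  9='ccb' goto a→10
  10='ccba' goto ·  [P2 ends]
  11='b' goto a→12 b→19 c→14
  12='ba' goto b→13
  13='bab' goto ·  [P3 ends]
  14='bc' goto ·  [P4 ends]
  15='ca' goto a→16
  16='caa' goto c→17
  17='caac' goto a→18
  18='caaca' goto ·  [P5 ends]
  19='bb' goto b→20
  20='bbb' goto a→21
  21='bbba' goto c→22
  22='bbbac' goto ·  [P6 ends]
  23='aa' goto c→24
  24='aac' goto a→25
  25='aaca' goto ·  [P7 ends]

BFS fail/out derivation:
  fail(1) 'c': from fail(0)=0 chase 'c': 0 ⇒ 0;  out=∅∪out(0)=∅
  fail(3) 'a': from fail(0)=0 chase 'a': 0 ⇒ 0;  out=∅∪out(0)=∅
  fail(11) 'b': from fail(0)=0 chase 'b': 0 ⇒ 0;  out=∅∪out(0)=∅
  fail(2) 'cc': from fail(1)=0 chase 'c': 0 ⇒ 1;  out={0}∪out(1)={0}
  fail(4) 'ac': from fail(3)=0 chase 'c': 0 ⇒ 1;  out=∅∪out(1)=∅
  fail(12) 'ba': from fail(11)=0 chase 'a': 0 ⇒ 3;  out=∅∪out(3)=∅
  fail(14) 'bc': from fail(11)=0 chase 'c': 0 ⇒ 1;  out={4}∪out(1)={4}
  fail(15) 'ca': from fail(1)=0 chase 'a': 0 ⇒ 3;  out=∅∪out(3)=∅
  fail(19) 'bb': from fail(11)=0 chase 'b': 0 ⇒ 11;  out=∅∪out(11)=∅
  fail(23) 'aa': from fail(3)=0 chase 'a': 0 ⇒ 3;  out=∅∪out(3)=∅
  fail(5) 'acb': from fail(4)=1 chase 'b': 1→0 ⇒ 11;  out=∅∪out(11)=∅
  fail(9) 'ccb': from fail(2)=1 chase 'b': 1→0 ⇒ 11;  out=∅∪out(11)=∅
  fail(13) 'bab': from fail(12)=3 chase 'b': 3→0 ⇒ 11;  out={3}∪out(11)={3}
  fail(16) 'caa': from fail(15)=3 chase 'a': 3 ⇒ 23;  out=∅∪out(23)=∅
  fail(20) 'bbb': from fail(19)=11 chase 'b': 11 ⇒ 19;  out=∅∪out(19)=∅
  fail(24) 'aac': from fail(23)=3 chase 'c': 3 ⇒ 4;  out=∅∪out(4)=∅
  fail(6) 'acba': from fail(5)=11 chase 'a': 11 ⇒ 12;  out=∅∪out(12)=∅
  fail(10) 'ccba': from fail(9)=11 chase 'a': 11 ⇒ 12;  out={2}∪out(12)={2}
  fail(17) 'caac': from fail(16)=23 chase 'c': 23 ⇒ 24;  out=∅∪out(24)=∅
  fail(21) 'bbba': from fail(20)=19 chase 'a': 19→11 ⇒ 12;  out=∅∪out(12)=∅
  fail(25) 'aaca': from fail(24)=4 chase 'a': 4→1 ⇒ 15;  out={7}∪out(15)={7}
  fail(7) 'acbab': from fail(6)=12 chase 'b': 12 ⇒ 13;  out=∅∪out(13)={3}
  fail(18) 'caaca': from fail(17)=24 chase 'a': 24 ⇒ 25;  out={5}∪out(25)={5,7}
  fail(22) 'bbbac': from fail(21)=12 chase 'c': 12→3 ⇒ 4;  out={6}∪out(4)={6}
  fail(8) 'acbabc': from fail(7)=13 chase 'c': 13→11 ⇒ 14;  out={1}∪out(14)={1,4}

Run:
[0] read 'a'  n0⇒n3
[1] read 'b'  n3⇒n11 ·f
[2] read 'b'  n11⇒n19
[3] read 'b'  n19⇒n20
[4] read 'b'  n20⇒n20 ·f
[5] read 'a'  n20⇒n21
[6] read 'b'  n21⇒n13 ·f  ** P3@[4:6]
[7] read 'b'  n13⇒n19 ·f
[8] read 'c'  n19⇒n14 ·f  ** P4@[7:8]
[9] read 'a'  n14⇒n15 ·f
[10] read 'a'  n15⇒n16
[11] read 'a'  n16⇒n23 ·f
[12] read 'a'  n23⇒n23 ·f
[13] read 'c'  n23⇒n24
[14] read 'c'  n24⇒n2 ·f  ** P0@[13:14]
[15] read 'a'  n2⇒n15 ·f
[16] read 'b'  n15⇒n11 ·f
[17] read 'b'  n11⇒n19
[18] read 'b'  n19⇒n20
[19] read 'a'  n20⇒n21
[20] read 'b'  n21⇒n13 ·f  ** P3@[18:20]
[21] read 'c'  n13⇒n14 ·f  ** P4@[20:21]
[22] read 'a'  n14⇒n15 ·f
[23] read 'c'  n15⇒n4 ·f
[24] read 'a'  n4⇒n15 ·f
[25] read 'c'  n15⇒n4 ·f
[26] read 'c'  n4⇒n2 ·f  ** P0@[25:26]
[27] read 'b'  n2⇒n9
[28] read 'a'  n9⇒n10  ** P2@[25:28]
[29] read 'a'  n10⇒n23 ·f
[30] read 'a'  n23⇒n23 ·f
[31] read 'a'  n23⇒n23 ·f
[32] read 'b'  n23⇒n11 ·f
[33] read 'b'  n11⇒n19
[34] read 'b'  n19⇒n20
[35] read 'b'  n20⇒n20 ·f
[36] read 'a'  n20⇒n21
[37] read 'c'  n21⇒n22  ** P6@[33:37]
[38] read 'a'  n22⇒n15 ·f
[39] read 'a'  n15⇒n16
[40] read 'c'  n16⇒n17
[41] read 'a'  n17⇒n18  ** P5@[37:41],P7@[38:41]
[42] read 'a'  n18⇒n16 ·f
[43] read 'c'  n16⇒n17
[44] read 'b'  n17⇒n5 ·f
[45] read 'a'  n5⇒n6
[46] read 'b'  n6⇒n7  ** P3@[44:46]
[47] read 'c'  n7⇒n8  ** P1@[42:47],P4@[46:47]
[48] read 'b'  n8⇒n11 ·f
[49] read 'b'  n11⇒n19
[50] read 'b'  n19⇒n20
[51] read 'a'  n20⇒n21
[52] read 'c'  n21⇒n22  ** P6@[48:52]
[53] read 'a'  n22⇒n15 ·f
[54] read 'b'  n15⇒n11 ·f
[55] read 'b'  n11⇒n19
[56] read 'c'  n19⇒n14 ·f  ** P4@[55:56]
[57] read 'c'  n14⇒n2 ·f  ** P0@[56:57]
[58] read 'c'  n2⇒n2 ·f  ** P0@[57:58]
[59] read 'c'  n2⇒n2 ·f  ** P0@[58:59]
[60] read 'a'  n2⇒n15 ·f
[61] read 'c'  n15⇒n4 ·f
[62] read 'b'  n4⇒n5
[63] read 'a'  n5⇒n6
[64] read 'b'  n6⇒n7  ** P3@[62:64]
[65] read 'c'  n7⇒n8  ** P1@[60:65],P4@[64:65]
[66] read 'a'  n8⇒n15 ·f
[67] read 'b'  n15⇒n11 ·f
[68] read 'b'  n11⇒n19
[69] read 'a'  n19⇒n12 ·f

Result: [[6,3],[8,4],[14,0],[20,3],[21,4],[26,0],[28,2],[37,6],[41,5],[41,7],[46,3],[47,1],[47,4],[52,6],[56,4],[57,0],[58,0],[59,0],[64,3],[65,1],[65,4]]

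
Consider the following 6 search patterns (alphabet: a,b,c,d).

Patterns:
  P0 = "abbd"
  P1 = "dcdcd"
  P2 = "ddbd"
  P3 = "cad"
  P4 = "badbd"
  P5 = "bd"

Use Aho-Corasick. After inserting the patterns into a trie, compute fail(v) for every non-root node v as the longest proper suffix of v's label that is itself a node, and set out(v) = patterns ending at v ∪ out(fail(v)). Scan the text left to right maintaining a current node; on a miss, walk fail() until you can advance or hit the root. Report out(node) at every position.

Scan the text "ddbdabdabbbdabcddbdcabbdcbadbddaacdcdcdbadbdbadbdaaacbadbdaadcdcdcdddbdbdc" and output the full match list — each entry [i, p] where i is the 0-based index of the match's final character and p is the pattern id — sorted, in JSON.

Build:
Trie nodes:
  n0 'ε': a→1 b→16 c→13 d→5
  n1 'a': b→2
  n2 'ab': b→3
  n3 'abb': d→4
  n4 'abbd': ·  [P0 ends]
  n5 'd': c→6 d→10
  n6 'dc': d→7
  n7 'dcd': c→8
  n8 'dcdc': d→9
  n9 'dcdcd': ·  [P1 ends]
  n10 'dd': b→11
  n11 'ddb': d→12
  n12 'ddbd': ·  [P2 ends]
  n13 'c': a→14
  n14 'ca': d→15
  n15 'cad': ·  [P3 ends]
  n16 'b': a→17 d→21
  n17 'ba': d→18
  n18 'bad': b→19
  n19 'badb': d→20
  n20 'badbd': ·  [P4 ends]
  n21 'bd': ·  [P5 ends]

BFS fail/out derivation:
  n1('a'): parent n0 fail=0; on 'a' 0 → fail=0;  out ∅∪∅=∅
  n5('d'): parent n0 fail=0; on 'd' 0 → fail=0;  out ∅∪∅=∅
  n13('c'): parent n0 fail=0; on 'c' 0 → fail=0;  out ∅∪∅=∅
  n16('b'): parent n0 fail=0; on 'b' 0 → fail=0;  out ∅∪∅=∅
  n2('ab'): parent n1 fail=0; on 'b' 0 → fail=16;  out ∅∪∅=∅
  n6('dc'): parent n5 fail=0; on 'c' 0 → fail=13;  out ∅∪∅=∅
  n10('dd'): parent n5 fail=0; on 'd' 0 → fail=5;  out ∅∪∅=∅
  n14('ca'): parent n13 fail=0; on 'a' 0 → fail=1;  out ∅∪∅=∅
  n17('ba'): parent n16 fail=0; on 'a' 0 → fail=1;  out ∅∪∅=∅
  n21('bd'): parent n16 fail=0; on 'd' 0 → fail=5;  out {5}∪∅={5}
  n3('abb'): parent n2 fail=16; on 'b' 16→0 → fail=16;  out ∅∪∅=∅
  n7('dcd'): parent n6 fail=13; on 'd' 13→0 → fail=5;  out ∅∪∅=∅
  n11('ddb'): parent n10 fail=5; on 'b' 5→0 → fail=16;  out ∅∪∅=∅
  n15('cad'): parent n14 fail=1; on 'd' 1→0 → fail=5;  out {3}∪∅={3}
  n18('bad'): parent n17 fail=1; on 'd' 1→0 → fail=5;  out ∅∪∅=∅
  n4('abbd'): parent n3 fail=16; on 'd' 16 → fail=21;  out {0}∪{5}={0,5}
  n8('dcdc'): parent n7 fail=5; on 'c' 5 → fail=6;  out ∅∪∅=∅
  n12('ddbd'): parent n11 fail=16; on 'd' 16 → fail=21;  out {2}∪{5}={2,5}
  n19('badb'): parent n18 fail=5; on 'b' 5→0 → fail=16;  out ∅∪∅=∅
  n9('dcdcd'): parent n8 fail=6; on 'd' 6 → fail=7;  out {1}∪∅={1}
  n20('badbd'): parent n19 fail=16; on 'd' 16 → fail=21;  out {4}∪{5}={4,5}

Scan:
[0] read 'd'  n0⇒n5
[1] read 'd'  n5⇒n10
[2] read 'b'  n10⇒n11
[3] read 'd'  n11⇒n12  emit P2@[0:3],P5@[2:3]
[4] read 'a'  n12⇒n1 (fail-walked)
[5] read 'b'  n1⇒n2
[6] read 'd'  n2⇒n21 (fail-walked)  emit P5@[5:6]
[7] read 'a'  n21⇒n1 (fail-walked)
[8] read 'b'  n1⇒n2
[9] read 'b'  n2⇒n3
[10] read 'b'  n3⇒n16 (fail-walked)
[11] read 'd'  n16⇒n21  emit P5@[10:11]
[12] read 'a'  n21⇒n1 (fail-walked)
[13] read 'b'  n1⇒n2
[14] read 'c'  n2⇒n13 (fail-walked)
[15] read 'd'  n13⇒n5 (fail-walked)
[16] read 'd'  n5⇒n10
[17] read 'b'  n10⇒n11
[18] read 'd'  n11⇒n12  emit P2@[15:18],P5@[17:18]
[19] read 'c'  n12⇒n6 (fail-walked)
[20] read 'a'  n6⇒n14 (fail-walked)
[21] read 'b'  n14⇒n2 (fail-walked)
[22] read 'b'  n2⇒n3
[23] read 'd'  n3⇒n4  emit P0@[20:23],P5@[22:23]
[24] read 'c'  n4⇒n6 (fail-walked)
[25] read 'b'  n6⇒n16 (fail-walked)
[26] read 'a'  n16⇒n17
[27] read 'd'  n17⇒n18
[28] read 'b'  n18⇒n19
[29] read 'd'  n19⇒n20  emit P4@[25:29],P5@[28:29]
[30] read 'd'  n20⇒n10 (fail-walked)
[31] read 'a'  n10⇒n1 (fail-walked)
[32] read 'a'  n1⇒n1 (fail-walked)
[33] read 'c'  n1⇒n13 (fail-walked)
[34] read 'd'  n13⇒n5 (fail-walked)
[35] read 'c'  n5⇒n6
[36] read 'd'  n6⇒n7
[37] read 'c'  n7⇒n8
[38] read 'd'  n8⇒n9  emit P1@[34:38]
[39] read 'b'  n9⇒n16 (fail-walked)
[40] read 'a'  n16⇒n17
[41] read 'd'  n17⇒n18
[42] read 'b'  n18⇒n19
[43] read 'd'  n19⇒n20  emit P4@[39:43],P5@[42:43]
[44] read 'b'  n20⇒n16 (fail-walked)
[45] read 'a'  n16⇒n17
[46] read 'd'  n17⇒n18
[47] read 'b'  n18⇒n19
[48] read 'd'  n19⇒n20  emit P4@[44:48],P5@[47:48]
[49] read 'a'  n20⇒n1 (fail-walked)
[50] read 'a'  n1⇒n1 (fail-walked)
[51] read 'a'  n1⇒n1 (fail-walked)
[52] read 'c'  n1⇒n13 (fail-walked)
[53] read 'b'  n13⇒n16 (fail-walked)
[54] read 'a'  n16⇒n17
[55] read 'd'  n17⇒n18
[56] read 'b'  n18⇒n19
[57] read 'd'  n19⇒n20  emit P4@[53:57],P5@[56:57]
[58] read 'a'  n20⇒n1 (fail-walked)
[59] read 'a'  n1⇒n1 (fail-walked)
[60] read 'd'  n1⇒n5 (fail-walked)
[61] read 'c'  n5⇒n6
[62] read 'd'  n6⇒n7
[63] read 'c'  n7⇒n8
[64] read 'd'  n8⇒n9  emit P1@[60:64]
[65] read 'c'  n9⇒n8 (fail-walked)
[66] read 'd'  n8⇒n9  emit P1@[62:66]
[67] read 'd'  n9⇒n10 (fail-walked)
[68] read 'd'  n10⇒n10 (fail-walked)
[69] read 'b'  n10⇒n11
[70] read 'd'  n11⇒n12  emit P2@[67:70],P5@[69:70]
[71] read 'b'  n12⇒n16 (fail-walked)
[72] read 'd'  n16⇒n21  emit P5@[71:72]
[73] read 'c'  n21⇒n6 (fail-walked)

Matches: [[3,2],[3,5],[6,5],[11,5],[18,2],[18,5],[23,0],[23,5],[29,4],[29,5],[38,1],[43,4],[43,5],[48,4],[48,5],[57,4],[57,5],[64,1],[66,1],[70,2],[70,5],[72,5]]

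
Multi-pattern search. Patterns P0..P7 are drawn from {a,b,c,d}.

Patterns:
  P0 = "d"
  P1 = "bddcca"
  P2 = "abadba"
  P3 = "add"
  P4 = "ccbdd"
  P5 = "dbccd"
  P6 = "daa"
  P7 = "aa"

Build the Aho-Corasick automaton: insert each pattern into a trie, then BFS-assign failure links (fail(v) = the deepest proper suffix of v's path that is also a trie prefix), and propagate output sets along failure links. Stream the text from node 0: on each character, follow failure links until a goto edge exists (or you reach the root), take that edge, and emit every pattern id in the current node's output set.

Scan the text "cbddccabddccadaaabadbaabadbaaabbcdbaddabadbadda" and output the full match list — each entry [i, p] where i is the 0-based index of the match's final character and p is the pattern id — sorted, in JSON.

Build automaton:
Trie nodes:
  n0 'ε': a→8 b→2 c→16 d→1
  n1 'd': a→25 b→21  [P0 ends]
  n2 'b': d→3
  n3 'bd': d→4
  n4 'bdd': c→5
  n5 'bddc': c→6
  n6 'bddcc': a→7
  n7 'bddcca': ·  [P1 ends]
  n8 'a': a→27 b→9 d→14
  n9 'ab': a→10
  n10 'aba': d→11
  n11 'abad': b→12
  n12 'abadb': a→13
  n13 'abadba': ·  [P2 ends]
  n14 'ad': d→15
  n15 'add': ·  [P3 ends]
  n16 'c': c→17
  n17 'cc': b→18
  n18 'ccb': d→19
  n19 'ccbd': d→20
  n20 'ccbdd': ·  [P4 ends]
  n21 'db': c→22
  n22 'dbc': c→23
  n23 'dbcc': d→24
  n24 'dbccd': ·  [P5 ends]
  n25 'da': a→26
  n26 'daa': ·  [P6 ends]
  n27 'aa': ·  [P7 ends]

Failure links (BFS by depth):
  fail(1) 'd': from fail(0)=0 chase 'd': 0 ⇒ 0;  out={0}∪out(0)={0}
  fail(2) 'b': from fail(0)=0 chase 'b': 0 ⇒ 0;  out=∅∪out(0)=∅
  fail(8) 'a': from fail(0)=0 chase 'a': 0 ⇒ 0;  out=∅∪out(0)=∅
  fail(16) 'c': from fail(0)=0 chase 'c': 0 ⇒ 0;  out=∅∪out(0)=∅
  fail(3) 'bd': from fail(2)=0 chase 'd': 0 ⇒ 1;  out=∅∪out(1)={0}
  fail(9) 'ab': from fail(8)=0 chase 'b': 0 ⇒ 2;  out=∅∪out(2)=∅
  fail(14) 'ad': from fail(8)=0 chase 'd': 0 ⇒ 1;  out=∅∪out(1)={0}
  fail(17) 'cc': from fail(16)=0 chase 'c': 0 ⇒ 16;  out=∅∪out(16)=∅
  fail(21) 'db': from fail(1)=0 chase 'b': 0 ⇒ 2;  out=∅∪out(2)=∅
  fail(25) 'da': from fail(1)=0 chase 'a': 0 ⇒ 8;  out=∅∪out(8)=∅
  fail(27) 'aa': from fail(8)=0 chase 'a': 0 ⇒ 8;  out={7}∪out(8)={7}
  fail(4) 'bdd': from fail(3)=1 chase 'd': 1→0 ⇒ 1;  out=∅∪out(1)={0}
  fail(10) 'aba': from fail(9)=2 chase 'a': 2→0 ⇒ 8;  out=∅∪out(8)=∅
  fail(15) 'add': from fail(14)=1 chase 'd': 1→0 ⇒ 1;  out={3}∪out(1)={0,3}
  fail(18) 'ccb': from fail(17)=16 chase 'b': 16→0 ⇒ 2;  out=∅∪out(2)=∅
  fail(22) 'dbc': from fail(21)=2 chase 'c': 2→0 ⇒ 16;  out=∅∪out(16)=∅
  fail(26) 'daa': from fail(25)=8 chase 'a': 8 ⇒ 27;  out={6}∪out(27)={6,7}
  fail(5) 'bddc': from fail(4)=1 chase 'c': 1→0 ⇒ 16;  out=∅∪out(16)=∅
  fail(11) 'abad': from fail(10)=8 chase 'd': 8 ⇒ 14;  out=∅∪out(14)={0}
  fail(19) 'ccbd': from fail(18)=2 chase 'd': 2 ⇒ 3;  out=∅∪out(3)={0}
  fail(23) 'dbcc': from fail(22)=16 chase 'c': 16 ⇒ 17;  out=∅∪out(17)=∅
  fail(6) 'bddcc': from fail(5)=16 chase 'c': 16 ⇒ 17;  out=∅∪out(17)=∅
  fail(12) 'abadb': from fail(11)=14 chase 'b': 14→1 ⇒ 21;  out=∅∪out(21)=∅
  fail(20) 'ccbdd': from fail(19)=3 chase 'd': 3 ⇒ 4;  out={4}∪out(4)={0,4}
  fail(24) 'dbccd': from fail(23)=17 chase 'd': 17→16→0 ⇒ 1;  out={5}∪out(1)={0,5}
  fail(7) 'bddcca': from fail(6)=17 chase 'a': 17→16→0 ⇒ 8;  out={1}∪out(8)={1}
  fail(13) 'abadba': from fail(12)=21 chase 'a': 21→2→0 ⇒ 8;  out={2}∪out(8)={2}

Run:
pos 0 'c': at 16
pos 1 'b': at 2 (via fail)
pos 2 'd': at 3  emit P0@[2:2]
pos 3 'd': at 4  emit P0@[3:3]
pos 4 'c': at 5
pos 5 'c': at 6
pos 6 'a': at 7  emit P1@[1:6]
pos 7 'b': at 9 (via fail)
pos 8 'd': at 3 (via fail)  emit P0@[8:8]
pos 9 'd': at 4  emit P0@[9:9]
pos 10 'c': at 5
pos 11 'c': at 6
pos 12 'a': at 7  emit P1@[7:12]
pos 13 'd': at 14 (via fail)  emit P0@[13:13]
pos 14 'a': at 25 (via fail)
pos 15 'a': at 26  emit P6@[13:15],P7@[14:15]
pos 16 'a': at 27 (via fail)  emit P7@[15:16]
pos 17 'b': at 9 (via fail)
pos 18 'a': at 10
pos 19 'd': at 11  emit P0@[19:19]
pos 20 'b': at 12
pos 21 'a': at 13  emit P2@[16:21]
pos 22 'a': at 27 (via fail)  emit P7@[21:22]
pos 23 'b': at 9 (via fail)
pos 24 'a': at 10
pos 25 'd': at 11  emit P0@[25:25]
pos 26 'b': at 12
pos 27 'a': at 13  emit P2@[22:27]
pos 28 'a': at 27 (via fail)  emit P7@[27:28]
pos 29 'a': at 27 (via fail)  emit P7@[28:29]
pos 30 'b': at 9 (via fail)
pos 31 'b': at 2 (via fail)
pos 32 'c': at 16 (via fail)
pos 33 'd': at 1 (via fail)  emit P0@[33:33]
pos 34 'b': at 21
pos 35 'a': at 8 (via fail)
pos 36 'd': at 14  emit P0@[36:36]
pos 37 'd': at 15  emit P0@[37:37],P3@[35:37]
pos 38 'a': at 25 (via fail)
pos 39 'b': at 9 (via fail)
pos 40 'a': at 10
pos 41 'd': at 11  emit P0@[41:41]
pos 42 'b': at 12
pos 43 'a': at 13  emit P2@[38:43]
pos 44 'd': at 14 (via fail)  emit P0@[44:44]
pos 45 'd': at 15  emit P0@[45:45],P3@[43:45]
pos 46 'a': at 25 (via fail)

Matches: [[2,0],[3,0],[6,1],[8,0],[9,0],[12,1],[13,0],[15,6],[15,7],[16,7],[19,0],[21,2],[22,7],[25,0],[27,2],[28,7],[29,7],[33,0],[36,0],[37,0],[37,3],[41,0],[43,2],[44,0],[45,0],[45,3]]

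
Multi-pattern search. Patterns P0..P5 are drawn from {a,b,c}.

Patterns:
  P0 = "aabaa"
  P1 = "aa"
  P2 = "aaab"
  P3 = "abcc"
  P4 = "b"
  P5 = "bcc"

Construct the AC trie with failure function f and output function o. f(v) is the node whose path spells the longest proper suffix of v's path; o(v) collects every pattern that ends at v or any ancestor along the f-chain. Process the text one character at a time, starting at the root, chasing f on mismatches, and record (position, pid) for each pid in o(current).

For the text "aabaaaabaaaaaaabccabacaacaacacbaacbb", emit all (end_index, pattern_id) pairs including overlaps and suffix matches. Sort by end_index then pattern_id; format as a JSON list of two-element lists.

Build automaton:
Trie (insert patterns):
  n0 'ε': a→1 b→11
  n1 'a': a→2 b→8
  n2 'aa': a→6 b→3  ←P1
  n3 'aab': a→4
  n4 'aaba': a→5
  n5 'aabaa': ·  ←P0
  n6 'aaa': b→7
  n7 'aaab': ·  ←P2
  n8 'ab': c→9
  n9 'abc': c→10
  n10 'abcc': ·  ←P3
  n11 'b': c→12  ←P4
  n12 'bc': c→13
  n13 'bcc': ·  ←P5

BFS fail/out derivation:
  n1('a'): parent n0 fail=0; on 'a' 0 → fail=0;  out ∅∪∅=∅
  n11('b'): parent n0 fail=0; on 'b' 0 → fail=0;  out {4}∪∅={4}
  n2('aa'): parent n1 fail=0; on 'a' 0 → fail=1;  out {1}∪∅={1}
  n8('ab'): parent n1 fail=0; on 'b' 0 → fail=11;  out ∅∪{4}={4}
  n12('bc'): parent n11 fail=0; on 'c' 0 → fail=0;  out ∅∪∅=∅
  n3('aab'): parent n2 fail=1; on 'b' 1 → fail=8;  out ∅∪{4}={4}
  n6('aaa'): parent n2 fail=1; on 'a' 1 → fail=2;  out ∅∪{1}={1}
  n9('abc'): parent n8 fail=11; on 'c' 11 → fail=12;  out ∅∪∅=∅
  n13('bcc'): parent n12 fail=0; on 'c' 0 → fail=0;  out {5}∪∅={5}
  n4('aaba'): parent n3 fail=8; on 'a' 8→11→0 → fail=1;  out ∅∪∅=∅
  n7('aaab'): parent n6 fail=2; on 'b' 2 → fail=3;  out {2}∪{4}={2,4}
  n10('abcc'): parent n9 fail=12; on 'c' 12 → fail=13;  out {3}∪{5}={3,5}
  n5('aabaa'): parent n4 fail=1; on 'a' 1 → fail=2;  out {0}∪{1}={0,1}

Text stream:
i=0 'a': node 0→1
i=1 'a': node 1→2  → match P1@[0:1]
i=2 'b': node 2→3  → match P4@[2:2]
i=3 'a': node 3→4
i=4 'a': node 4→5  → match P0@[0:4],P1@[3:4]
i=5 'a': node 5→6 ·f  → match P1@[4:5]
i=6 'a': node 6→6 ·f  → match P1@[5:6]
i=7 'b': node 6→7  → match P2@[4:7],P4@[7:7]
i=8 'a': node 7→4 ·f
i=9 'a': node 4→5  → match P0@[5:9],P1@[8:9]
i=10 'a': node 5→6 ·f  → match P1@[9:10]
i=11 'a': node 6→6 ·f  → match P1@[10:11]
i=12 'a': node 6→6 ·f  → match P1@[11:12]
i=13 'a': node 6→6 ·f  → match P1@[12:13]
i=14 'a': node 6→6 ·f  → match P1@[13:14]
i=15 'b': node 6→7  → match P2@[12:15],P4@[15:15]
i=16 'c': node 7→9 ·f
i=17 'c': node 9→10  → match P3@[14:17],P5@[15:17]
i=18 'a': node 10→1 ·f
i=19 'b': node 1→8  → match P4@[19:19]
i=20 'a': node 8→1 ·f
i=21 'c': node 1→0 ·f
i=22 'a': node 0→1
i=23 'a': node 1→2  → match P1@[22:23]
i=24 'c': node 2→0 ·f
i=25 'a': node 0→1
i=26 'a': node 1→2  → match P1@[25:26]
i=27 'c': node 2→0 ·f
i=28 'a': node 0→1
i=29 'c': node 1→0 ·f
i=30 'b': node 0→11  → match P4@[30:30]
i=31 'a': node 11→1 ·f
i=32 'a': node 1→2  → match P1@[31:32]
i=33 'c': node 2→0 ·f
i=34 'b': node 0→11  → match P4@[34:34]
i=35 'b': node 11→11 ·f  → match P4@[35:35]

All matches (sorted): [[1,1],[2,4],[4,0],[4,1],[5,1],[6,1],[7,2],[7,4],[9,0],[9,1],[10,1],[11,1],[12,1],[13,1],[14,1],[15,2],[15,4],[17,3],[17,5],[19,4],[23,1],[26,1],[30,4],[32,1],[34,4],[35,4]]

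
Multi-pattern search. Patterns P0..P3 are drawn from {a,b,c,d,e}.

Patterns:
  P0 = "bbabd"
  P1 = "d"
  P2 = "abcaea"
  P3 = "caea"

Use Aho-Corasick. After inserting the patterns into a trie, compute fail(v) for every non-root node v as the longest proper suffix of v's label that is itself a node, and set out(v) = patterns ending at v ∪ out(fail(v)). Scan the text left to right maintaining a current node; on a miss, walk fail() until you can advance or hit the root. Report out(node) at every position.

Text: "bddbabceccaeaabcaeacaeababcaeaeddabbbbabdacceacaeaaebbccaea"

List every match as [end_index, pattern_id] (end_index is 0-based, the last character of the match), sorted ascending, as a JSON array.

Construct AC machine:
Trie nodes:
  0='ε' goto a→7 b→1 c→13 d→6
  1='b' goto b→2
  2='bb' goto a→3
  3='bba' goto b→4
  4='bbab' goto d→5
  5='bbabd' goto ·  ←P0
  6='d' goto ·  ←P1
  7='a' goto b→8
  8='ab' goto c→9
  9='abc' goto a→10
  10='abca' goto e→11
  11='abcae' goto a→12
  12='abcaea' goto ·  ←P2
  13='c' goto a→14
  14='ca' goto e→15
  15='cae' goto a→16
  16='caea' goto ·  ←P3

Failure links (BFS by depth):
  n1('b'): parent n0 fail=0; on 'b' 0 → fail=0;  out ∅∪∅=∅
  n6('d'): parent n0 fail=0; on 'd' 0 → fail=0;  out {1}∪∅={1}
  n7('a'): parent n0 fail=0; on 'a' 0 → fail=0;  out ∅∪∅=∅
  n13('c'): parent n0 fail=0; on 'c' 0 → fail=0;  out ∅∪∅=∅
  n2('bb'): parent n1 fail=0; on 'b' 0 → fail=1;  out ∅∪∅=∅
  n8('ab'): parent n7 fail=0; on 'b' 0 → fail=1;  out ∅∪∅=∅
  n14('ca'): parent n13 fail=0; on 'a' 0 → fail=7;  out ∅∪∅=∅
  n3('bba'): parent n2 fail=1; on 'a' 1→0 → fail=7;  out ∅∪∅=∅
  n9('abc'): parent n8 fail=1; on 'c' 1→0 → fail=13;  out ∅∪∅=∅
  n15('cae'): parent n14 fail=7; on 'e' 7→0 → fail=0;  out ∅∪∅=∅
  n4('bbab'): parent n3 fail=7; on 'b' 7 → fail=8;  out ∅∪∅=∅
  n10('abca'): parent n9 fail=13; on 'a' 13 → fail=14;  out ∅∪∅=∅
  n16('caea'): parent n15 fail=0; on 'a' 0 → fail=7;  out {3}∪∅={3}
  n5('bbabd'): parent n4 fail=8; on 'd' 8→1→0 → fail=6;  out {0}∪{1}={0,1}
  n11('abcae'): parent n10 fail=14; on 'e' 14 → fail=15;  out ∅∪∅=∅
  n12('abcaea'): parent n11 fail=15; on 'a' 15 → fail=16;  out {2}∪{3}={2,3}

Scan:
pos 0 'b': at 1
pos 1 'd': at 6 (via fail)  → match P1@[1:1]
pos 2 'd': at 6 (via fail)  → match P1@[2:2]
pos 3 'b': at 1 (via fail)
pos 4 'a': at 7 (via fail)
pos 5 'b': at 8
pos 6 'c': at 9
pos 7 'e': at 0 (via fail)
pos 8 'c': at 13
pos 9 'c': at 13 (via fail)
pos 10 'a': at 14
pos 11 'e': at 15
pos 12 'a': at 16  → match P3@[9:12]
pos 13 'a': at 7 (via fail)
pos 14 'b': at 8
pos 15 'c': at 9
pos 16 'a': at 10
pos 17 'e': at 11
pos 18 'a': at 12  → match P2@[13:18],P3@[15:18]
pos 19 'c': at 13 (via fail)
pos 20 'a': at 14
pos 21 'e': at 15
pos 22 'a': at 16  → match P3@[19:22]
pos 23 'b': at 8 (via fail)
pos 24 'a': at 7 (via fail)
pos 25 'b': at 8
pos 26 'c': at 9
pos 27 'a': at 10
pos 28 'e': at 11
pos 29 'a': at 12  → match P2@[24:29],P3@[26:29]
pos 30 'e': at 0 (via fail)
pos 31 'd': at 6  → match P1@[31:31]
pos 32 'd': at 6 (via fail)  → match P1@[32:32]
pos 33 'a': at 7 (via fail)
pos 34 'b': at 8
pos 35 'b': at 2 (via fail)
pos 36 'b': at 2 (via fail)
pos 37 'b': at 2 (via fail)
pos 38 'a': at 3
pos 39 'b': at 4
pos 40 'd': at 5  → match P0@[36:40],P1@[40:40]
pos 41 'a': at 7 (via fail)
pos 42 'c': at 13 (via fail)
pos 43 'c': at 13 (via fail)
pos 44 'e': at 0 (via fail)
pos 45 'a': at 7
pos 46 'c': at 13 (via fail)
pos 47 'a': at 14
pos 48 'e': at 15
pos 49 'a': at 16  → match P3@[46:49]
pos 50 'a': at 7 (via fail)
pos 51 'e': at 0 (via fail)
pos 52 'b': at 1
pos 53 'b': at 2
pos 54 'c': at 13 (via fail)
pos 55 'c': at 13 (via fail)
pos 56 'a': at 14
pos 57 'e': at 15
pos 58 'a': at 16  → match P3@[55:58]

All matches (sorted): [[1,1],[2,1],[12,3],[18,2],[18,3],[22,3],[29,2],[29,3],[31,1],[32,1],[40,0],[40,1],[49,3],[58,3]]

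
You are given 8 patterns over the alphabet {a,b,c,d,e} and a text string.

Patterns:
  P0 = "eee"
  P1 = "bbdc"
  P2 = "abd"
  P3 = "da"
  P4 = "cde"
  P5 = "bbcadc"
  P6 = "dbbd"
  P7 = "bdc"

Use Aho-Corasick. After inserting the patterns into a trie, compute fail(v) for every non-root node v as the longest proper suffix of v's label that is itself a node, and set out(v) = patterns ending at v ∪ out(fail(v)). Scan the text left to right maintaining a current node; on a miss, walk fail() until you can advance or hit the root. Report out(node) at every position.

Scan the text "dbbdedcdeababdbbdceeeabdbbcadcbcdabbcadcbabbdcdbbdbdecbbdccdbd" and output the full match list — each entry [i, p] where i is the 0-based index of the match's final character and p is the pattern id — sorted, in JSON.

Build:
Trie nodes:
  0='ε' goto a→8 b→4 c→13 d→11 e→1
  1='e' goto e→2
  2='ee' goto e→3
  3='eee' goto ·  ←P0
  4='b' goto b→5 d→23
  5='bb' goto c→16 d→6
  6='bbd' goto c→7
  7='bbdc' goto ·  ←P1
  8='a' goto b→9
  9='ab' goto d→10
  10='abd' goto ·  ←P2
  11='d' goto a→12 b→20
  12='da' goto ·  ←P3
  13='c' goto d→14
  14='cd' goto e→15
  15='cde' goto ·  ←P4
  16='bbc' goto a→17
  17='bbca' goto d→18
  18='bbcad' goto c→19
  19='bbcadc' goto ·  ←P5
  20='db' goto b→21
  21='dbb' goto d→22
  22='dbbd' goto ·  ←P6
  23='bd' goto c→24
  24='bdc' goto ·  ←P7

Failure links (BFS by depth):
  n1('e'): parent n0 fail=0; on 'e' 0 → fail=0;  out ∅∪∅=∅
  n4('b'): parent n0 fail=0; on 'b' 0 → fail=0;  out ∅∪∅=∅
  n8('a'): parent n0 fail=0; on 'a' 0 → fail=0;  out ∅∪∅=∅
  n11('d'): parent n0 fail=0; on 'd' 0 → fail=0;  out ∅∪∅=∅
  n13('c'): parent n0 fail=0; on 'c' 0 → fail=0;  out ∅∪∅=∅
  n2('ee'): parent n1 fail=0; on 'e' 0 → fail=1;  out ∅∪∅=∅
  n5('bb'): parent n4 fail=0; on 'b' 0 → fail=4;  out ∅∪∅=∅
  n9('ab'): parent n8 fail=0; on 'b' 0 → fail=4;  out ∅∪∅=∅
  n12('da'): parent n11 fail=0; on 'a' 0 → fail=8;  out {3}∪∅={3}
  n14('cd'): parent n13 fail=0; on 'd' 0 → fail=11;  out ∅∪∅=∅
  n20('db'): parent n11 fail=0; on 'b' 0 → fail=4;  out ∅∪∅=∅
  n23('bd'): parent n4 fail=0; on 'd' 0 → fail=11;  out ∅∪∅=∅
  n3('eee'): parent n2 fail=1; on 'e' 1 → fail=2;  out {0}∪∅={0}
  n6('bbd'): parent n5 fail=4; on 'd' 4 → fail=23;  out ∅∪∅=∅
  n10('abd'): parent n9 fail=4; on 'd' 4 → fail=23;  out {2}∪∅={2}
  n15('cde'): parent n14 fail=11; on 'e' 11→0 → fail=1;  out {4}∪∅={4}
  n16('bbc'): parent n5 fail=4; on 'c' 4→0 → fail=13;  out ∅∪∅=∅
  n21('dbb'): parent n20 fail=4; on 'b' 4 → fail=5;  out ∅∪∅=∅
  n24('bdc'): parent n23 fail=11; on 'c' 11→0 → fail=13;  out {7}∪∅={7}
  n7('bbdc'): parent n6 fail=23; on 'c' 23 → fail=24;  out {1}∪{7}={1,7}
  n17('bbca'): parent n16 fail=13; on 'a' 13→0 → fail=8;  out ∅∪∅=∅
  n22('dbbd'): parent n21 fail=5; on 'd' 5 → fail=6;  out {6}∪∅={6}
  n18('bbcad'): parent n17 fail=8; on 'd' 8→0 → fail=11;  out ∅∪∅=∅
  n19('bbcadc'): parent n18 fail=11; on 'c' 11→0 → fail=13;  out {5}∪∅={5}

Text stream:
[0] read 'd'  n0⇒n11
[1] read 'b'  n11⇒n20
[2] read 'b'  n20⇒n21
[3] read 'd'  n21⇒n22  emit P6@[0:3]
[4] read 'e'  n22⇒n1 (via fail)
[5] read 'd'  n1⇒n11 (via fail)
[6] read 'c'  n11⇒n13 (via fail)
[7] read 'd'  n13⇒n14
[8] read 'e'  n14⇒n15  emit P4@[6:8]
[9] read 'a'  n15⇒n8 (via fail)
[10] read 'b'  n8⇒n9
[11] read 'a'  n9⇒n8 (via fail)
[12] read 'b'  n8⇒n9
[13] read 'd'  n9⇒n10  emit P2@[11:13]
[14] read 'b'  n10⇒n20 (via fail)
[15] read 'b'  n20⇒n21
[16] read 'd'  n21⇒n22  emit P6@[13:16]
[17] read 'c'  n22⇒n7 (via fail)  emit P1@[14:17],P7@[15:17]
[18] read 'e'  n7⇒n1 (via fail)
[19] read 'e'  n1⇒n2
[20] read 'e'  n2⇒n3  emit P0@[18:20]
[21] read 'a'  n3⇒n8 (via fail)
[22] read 'b'  n8⇒n9
[23] read 'd'  n9⇒n10  emit P2@[21:23]
[24] read 'b'  n10⇒n20 (via fail)
[25] read 'b'  n20⇒n21
[26] read 'c'  n21⇒n16 (via fail)
[27] read 'a'  n16⇒n17
[28] read 'd'  n17⇒n18
[29] read 'c'  n18⇒n19  emit P5@[24:29]
[30] read 'b'  n19⇒n4 (via fail)
[31] read 'c'  n4⇒n13 (via fail)
[32] read 'd'  n13⇒n14
[33] read 'a'  n14⇒n12 (via fail)  emit P3@[32:33]
[34] read 'b'  n12⇒n9 (via fail)
[35] read 'b'  n9⇒n5 (via fail)
[36] read 'c'  n5⇒n16
[37] read 'a'  n16⇒n17
[38] read 'd'  n17⇒n18
[39] read 'c'  n18⇒n19  emit P5@[34:39]
[40] read 'b'  n19⇒n4 (via fail)
[41] read 'a'  n4⇒n8 (via fail)
[42] read 'b'  n8⇒n9
[43] read 'b'  n9⇒n5 (via fail)
[44] read 'd'  n5⇒n6
[45] read 'c'  n6⇒n7  emit P1@[42:45],P7@[43:45]
[46] read 'd'  n7⇒n14 (via fail)
[47] read 'b'  n14⇒n20 (via fail)
[48] read 'b'  n20⇒n21
[49] read 'd'  n21⇒n22  emit P6@[46:49]
[50] read 'b'  n22⇒n20 (via fail)
[51] read 'd'  n20⇒n23 (via fail)
[52] read 'e'  n23⇒n1 (via fail)
[53] read 'c'  n1⇒n13 (via fail)
[54] read 'b'  n13⇒n4 (via fail)
[55] read 'b'  n4⇒n5
[56] read 'd'  n5⇒n6
[57] read 'c'  n6⇒n7  emit P1@[54:57],P7@[55:57]
[58] read 'c'  n7⇒n13 (via fail)
[59] read 'd'  n13⇒n14
[60] read 'b'  n14⇒n20 (via fail)
[61] read 'd'  n20⇒n23 (via fail)

Result: [[3,6],[8,4],[13,2],[16,6],[17,1],[17,7],[20,0],[23,2],[29,5],[33,3],[39,5],[45,1],[45,7],[49,6],[57,1],[57,7]]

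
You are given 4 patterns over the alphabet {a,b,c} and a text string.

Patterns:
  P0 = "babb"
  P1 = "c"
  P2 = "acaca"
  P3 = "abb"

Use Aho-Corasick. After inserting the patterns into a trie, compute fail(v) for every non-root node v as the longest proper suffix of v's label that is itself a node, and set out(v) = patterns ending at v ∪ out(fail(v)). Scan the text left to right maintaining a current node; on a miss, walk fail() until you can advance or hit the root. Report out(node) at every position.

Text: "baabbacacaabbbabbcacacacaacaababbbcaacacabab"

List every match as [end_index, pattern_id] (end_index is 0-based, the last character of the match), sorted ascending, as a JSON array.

Construct AC machine:
Trie (insert patterns):
  n0 'ε': a→6 b→1 c→5
  n1 'b': a→2
  n2 'ba': b→3
  n3 'bab': b→4
  n4 'babb': ·  [P0 ends]
  n5 'c': ·  [P1 ends]
  n6 'a': b→11 c→7
  n7 'ac': a→8
  n8 'aca': c→9
  n9 'acac': a→10
  n10 'acaca': ·  [P2 ends]
  n11 'ab': b→12
  n12 'abb': ·  [P3 ends]

Failure links (BFS by depth):
  fail(1) 'b': from fail(0)=0 chase 'b': 0 ⇒ 0;  out=∅∪out(0)=∅
  fail(5) 'c': from fail(0)=0 chase 'c': 0 ⇒ 0;  out={1}∪out(0)={1}
  fail(6) 'a': from fail(0)=0 chase 'a': 0 ⇒ 0;  out=∅∪out(0)=∅
  fail(2) 'ba': from fail(1)=0 chase 'a': 0 ⇒ 6;  out=∅∪out(6)=∅
  fail(7) 'ac': from fail(6)=0 chase 'c': 0 ⇒ 5;  out=∅∪out(5)={1}
  fail(11) 'ab': from fail(6)=0 chase 'b': 0 ⇒ 1;  out=∅∪out(1)=∅
  fail(3) 'bab': from fail(2)=6 chase 'b': 6 ⇒ 11;  out=∅∪out(11)=∅
  fail(8) 'aca': from fail(7)=5 chase 'a': 5→0 ⇒ 6;  out=∅∪out(6)=∅
  fail(12) 'abb': from fail(11)=1 chase 'b': 1→0 ⇒ 1;  out={3}∪out(1)={3}
  fail(4) 'babb': from fail(3)=11 chase 'b': 11 ⇒ 12;  out={0}∪out(12)={0,3}
  fail(9) 'acac': from fail(8)=6 chase 'c': 6 ⇒ 7;  out=∅∪out(7)={1}
  fail(10) 'acaca': from fail(9)=7 chase 'a': 7 ⇒ 8;  out={2}∪out(8)={2}

Text stream:
[0] read 'b'  n0⇒n1
[1] read 'a'  n1⇒n2
[2] read 'a'  n2⇒n6 (fail-walked)
[3] read 'b'  n6⇒n11
[4] read 'b'  n11⇒n12  → match P3@[2:4]
[5] read 'a'  n12⇒n2 (fail-walked)
[6] read 'c'  n2⇒n7 (fail-walked)  → match P1@[6:6]
[7] read 'a'  n7⇒n8
[8] read 'c'  n8⇒n9  → match P1@[8:8]
[9] read 'a'  n9⇒n10  → match P2@[5:9]
[10] read 'a'  n10⇒n6 (fail-walked)
[11] read 'b'  n6⇒n11
[12] read 'b'  n11⇒n12  → match P3@[10:12]
[13] read 'b'  n12⇒n1 (fail-walked)
[14] read 'a'  n1⇒n2
[15] read 'b'  n2⇒n3
[16] read 'b'  n3⇒n4  → match P0@[13:16],P3@[14:16]
[17] read 'c'  n4⇒n5 (fail-walked)  → match P1@[17:17]
[18] read 'a'  n5⇒n6 (fail-walked)
[19] read 'c'  n6⇒n7  → match P1@[19:19]
[20] read 'a'  n7⇒n8
[21] read 'c'  n8⇒n9  → match P1@[21:21]
[22] read 'a'  n9⇒n10  → match P2@[18:22]
[23] read 'c'  n10⇒n9 (fail-walked)  → match P1@[23:23]
[24] read 'a'  n9⇒n10  → match P2@[20:24]
[25] read 'a'  n10⇒n6 (fail-walked)
[26] read 'c'  n6⇒n7  → match P1@[26:26]
[27] read 'a'  n7⇒n8
[28] read 'a'  n8⇒n6 (fail-walked)
[29] read 'b'  n6⇒n11
[30] read 'a'  n11⇒n2 (fail-walked)
[31] read 'b'  n2⇒n3
[32] read 'b'  n3⇒n4  → match P0@[29:32],P3@[30:32]
[33] read 'b'  n4⇒n1 (fail-walked)
[34] read 'c'  n1⇒n5 (fail-walked)  → match P1@[34:34]
[35] read 'a'  n5⇒n6 (fail-walked)
[36] read 'a'  n6⇒n6 (fail-walked)
[37] read 'c'  n6⇒n7  → match P1@[37:37]
[38] read 'a'  n7⇒n8
[39] read 'c'  n8⇒n9  → match P1@[39:39]
[40] read 'a'  n9⇒n10  → match P2@[36:40]
[41] read 'b'  n10⇒n11 (fail-walked)
[42] read 'a'  n11⇒n2 (fail-walked)
[43] read 'b'  n2⇒n3

All matches (sorted): [[4,3],[6,1],[8,1],[9,2],[12,3],[16,0],[16,3],[17,1],[19,1],[21,1],[22,2],[23,1],[24,2],[26,1],[32,0],[32,3],[34,1],[37,1],[39,1],[40,2]]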